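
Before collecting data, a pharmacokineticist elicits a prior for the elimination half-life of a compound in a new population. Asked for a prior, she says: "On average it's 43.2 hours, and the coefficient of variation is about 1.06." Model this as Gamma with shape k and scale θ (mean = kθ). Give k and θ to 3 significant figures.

For Gamma(k, scale θ): mean = kθ, variance = kθ², so CV = 1/√k.
CV = 1.06, hence k = 1/CV² = 0.89.
Then θ = mean/k = 43.2/0.89 = 48.5.

k ≈ 0.89, θ ≈ 48.5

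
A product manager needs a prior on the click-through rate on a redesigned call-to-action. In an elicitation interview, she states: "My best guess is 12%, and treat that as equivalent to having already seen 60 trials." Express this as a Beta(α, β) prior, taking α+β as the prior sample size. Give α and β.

Under the effective-sample-size interpretation, Beta(α, β) has prior mean α/(α+β) and prior sample size α+β.
So α+β = 60 and α/(α+β) = 0.12, giving α = 0.12·60 = 7.2 and β = 60 − 7.2 = 52.8.

α = 7.2, β = 52.8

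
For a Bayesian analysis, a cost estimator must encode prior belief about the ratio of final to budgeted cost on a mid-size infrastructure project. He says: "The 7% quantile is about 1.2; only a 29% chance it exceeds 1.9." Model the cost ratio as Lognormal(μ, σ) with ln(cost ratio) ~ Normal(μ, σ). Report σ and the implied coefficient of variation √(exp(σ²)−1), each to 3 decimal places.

If T ~ Lognormal(μ,σ) then ln T ~ Normal(μ,σ), so the p-quantile of ln T is μ + z_p·σ.
ln(1.2) = 0.1823 and ln(1.9) = 0.6419; z_{0.07} = -1.476, z_{0.71} = 0.5534.
σ = (0.6419 − 0.1823)/(0.5534 − (-1.476)) = 0.226.
μ = 0.1823 − (-1.476)·0.226 = 0.517.
CV = √(exp(σ²)−1) = √(exp(0.0513)−1) = 0.229.

σ ≈ 0.226, CV ≈ 0.229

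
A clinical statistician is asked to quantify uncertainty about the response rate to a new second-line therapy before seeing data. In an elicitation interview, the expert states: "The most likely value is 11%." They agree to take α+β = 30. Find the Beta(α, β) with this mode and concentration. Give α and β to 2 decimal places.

For α,β > 1 the Beta mode is (α−1)/(α+β−2). With α+β = 30, the mode is (α−1)/28.
Set (α−1)/28 = 0.11 → α = 1 + 0.11·28 = 4.08.
β = 30 − α = 25.92.

α = 4.08, β = 25.92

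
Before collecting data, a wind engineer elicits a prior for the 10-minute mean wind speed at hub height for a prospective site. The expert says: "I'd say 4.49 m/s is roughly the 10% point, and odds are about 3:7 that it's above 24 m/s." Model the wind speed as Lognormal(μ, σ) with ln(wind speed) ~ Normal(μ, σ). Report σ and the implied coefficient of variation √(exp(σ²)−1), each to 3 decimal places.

σ ≈ 0.928, CV ≈ 1.169

If T ~ Lognormal(μ,σ) then ln T ~ Normal(μ,σ), so the p-quantile of ln T is μ + z_p·σ.
ln(4.49) = 1.502 and ln(24) = 3.178; z_{0.1} = -1.282, z_{0.7} = 0.5244.
σ = (3.178 − 1.502)/(0.5244 − (-1.282)) = 0.928.
μ = 1.502 − (-1.282)·0.928 = 2.691.
CV = √(exp(σ²)−1) = √(exp(0.8615)−1) = 1.169.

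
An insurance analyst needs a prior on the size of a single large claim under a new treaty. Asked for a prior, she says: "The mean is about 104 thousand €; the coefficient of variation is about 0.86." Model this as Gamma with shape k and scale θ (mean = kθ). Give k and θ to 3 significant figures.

k ≈ 1.35, θ ≈ 76.9

For Gamma(k, scale θ): mean = kθ, variance = kθ², so CV = 1/√k.
CV = 0.86, hence k = 1/CV² = 1.35.
Then θ = mean/k = 104/1.35 = 76.9.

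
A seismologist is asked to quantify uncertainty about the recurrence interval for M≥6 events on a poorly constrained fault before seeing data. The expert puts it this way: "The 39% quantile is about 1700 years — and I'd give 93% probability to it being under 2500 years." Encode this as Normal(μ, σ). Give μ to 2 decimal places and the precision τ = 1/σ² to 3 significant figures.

μ = 1827.32, τ = 4.81e-06

The p-quantile of Normal(μ,σ) is μ + z_p·σ, with z_{0.39} = -0.2793 and z_{0.93} = 1.476.
Eliminate σ: μ = (z₂·x₁ − z₁·x₂)/(z₂ − z₁) = (1.476·1700 − (-0.2793)·2500)/1.755 = 1827.32.
Then σ = (x₂ − x₁)/(z₂ − z₁) = (2500 − 1700)/1.755 = 455.81.
Precision τ = 1/σ² = 1/455.8² = 4.81e-06.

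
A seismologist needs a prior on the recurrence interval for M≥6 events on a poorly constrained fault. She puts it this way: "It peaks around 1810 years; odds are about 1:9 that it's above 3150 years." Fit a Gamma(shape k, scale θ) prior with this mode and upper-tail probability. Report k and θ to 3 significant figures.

Gamma(k,θ) with k>1 has mode (k−1)θ, so θ = 1810/(k−1).
Need P(X < 3150) = 0.9 with θ tied to k this way. Start at k = 2, θ = 1810: P(X<3150) ≈ 0.519.
Too low — raise k to concentrate. Iterating converges to k ≈ 7.18.
Then θ = 1810/(7.18−1) ≈ 293.

k ≈ 7.18, θ ≈ 293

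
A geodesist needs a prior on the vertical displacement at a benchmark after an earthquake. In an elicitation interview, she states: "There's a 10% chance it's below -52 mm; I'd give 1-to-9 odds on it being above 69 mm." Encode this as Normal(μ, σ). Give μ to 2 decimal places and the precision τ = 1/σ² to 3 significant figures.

μ = 8.50, τ = 0.000449

For Normal(μ,σ), the p-quantile is μ + z_p·σ. Here z_{0.1} = -1.282, z_{0.9} = 1.282.
So -52 = μ − 1.282σ and 69 = μ + 1.282σ.
Subtracting: σ = (69 − -52)/(1.282 − (-1.282)) = 47.21.
Then μ = -52 − (-1.282)·47.21 = 8.50.
Precision τ = 1/σ² = 1/47.21² = 0.000449.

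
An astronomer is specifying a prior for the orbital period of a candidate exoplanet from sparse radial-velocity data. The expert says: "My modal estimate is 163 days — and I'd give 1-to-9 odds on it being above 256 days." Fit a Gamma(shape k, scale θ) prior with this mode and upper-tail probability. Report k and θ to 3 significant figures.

Gamma(k,θ) with k>1 has mode (k−1)θ, so θ = 163/(k−1).
Need P(X < 256) = 0.9 with θ tied to k this way. Start at k = 2, θ = 163: P(X<256) ≈ 0.466.
Too low — raise k to concentrate. Iterating converges to k ≈ 10.2.
Then θ = 163/(10.2−1) ≈ 17.7.

k ≈ 10.2, θ ≈ 17.7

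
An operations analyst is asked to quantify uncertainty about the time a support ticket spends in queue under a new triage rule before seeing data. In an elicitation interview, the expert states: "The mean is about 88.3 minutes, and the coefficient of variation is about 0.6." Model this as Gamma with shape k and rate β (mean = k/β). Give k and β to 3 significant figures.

k ≈ 2.78, β ≈ 0.0315

For Gamma(k, rate β): mean = k/β, variance = k/β², so CV = 1/√k.
CV = 0.6, hence k = 1/CV² = 2.78.
Then β = k/mean = 2.78/88.3 = 0.0315.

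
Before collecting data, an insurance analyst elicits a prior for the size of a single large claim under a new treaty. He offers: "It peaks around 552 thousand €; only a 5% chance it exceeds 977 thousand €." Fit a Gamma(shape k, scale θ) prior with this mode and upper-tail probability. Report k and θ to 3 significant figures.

k ≈ 9.55, θ ≈ 64.5

Gamma(k,θ) with k>1 has mode (k−1)θ, so θ = 552/(k−1).
Need P(X < 977) = 0.95 with θ tied to k this way. Start at k = 2, θ = 552: P(X<977) ≈ 0.528.
Too low — raise k to concentrate. Iterating converges to k ≈ 9.55.
Then θ = 552/(9.55−1) ≈ 64.5.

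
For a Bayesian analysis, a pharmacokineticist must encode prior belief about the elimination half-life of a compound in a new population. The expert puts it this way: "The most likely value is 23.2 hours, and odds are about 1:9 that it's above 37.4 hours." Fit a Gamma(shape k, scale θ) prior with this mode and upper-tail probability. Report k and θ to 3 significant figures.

k ≈ 9.25, θ ≈ 2.81

Gamma(k,θ) with k>1 has mode (k−1)θ, so θ = 23.2/(k−1).
Need P(X < 37.4) = 0.9 with θ tied to k this way. Start at k = 2, θ = 23.2: P(X<37.4) ≈ 0.479.
Too low — raise k to concentrate. Iterating converges to k ≈ 9.25.
Then θ = 23.2/(9.25−1) ≈ 2.81.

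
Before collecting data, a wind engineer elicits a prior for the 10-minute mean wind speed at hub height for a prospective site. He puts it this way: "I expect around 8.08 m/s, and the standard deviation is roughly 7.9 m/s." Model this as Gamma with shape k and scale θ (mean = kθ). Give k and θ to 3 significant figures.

k ≈ 1.05, θ ≈ 7.72

For Gamma(k, scale θ): mean = kθ, variance = kθ², so CV = 1/√k.
CV = SD/mean = 7.9/8.08 = 0.9777, hence k = 1/CV² = 1.05.
Then θ = mean/k = 8.08/1.05 = 7.72.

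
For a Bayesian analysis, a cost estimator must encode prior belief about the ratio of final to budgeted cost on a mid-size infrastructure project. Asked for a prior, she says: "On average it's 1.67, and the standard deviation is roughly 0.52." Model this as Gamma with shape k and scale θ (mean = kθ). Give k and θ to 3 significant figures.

k ≈ 10.3, θ ≈ 0.162

For Gamma(k, scale θ): mean = kθ, variance = kθ², so CV = 1/√k.
CV = SD/mean = 0.52/1.67 = 0.3114, hence k = 1/CV² = 10.3.
Then θ = mean/k = 1.67/10.3 = 0.162.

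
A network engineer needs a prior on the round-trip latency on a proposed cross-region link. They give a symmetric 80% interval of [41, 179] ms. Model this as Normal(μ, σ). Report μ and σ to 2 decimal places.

A symmetric 80% interval runs μ ± z·σ with z = 1.282.
Half-width = 69, so σ = 69/1.282 = 53.84.
μ is the interval midpoint, 110.00.

μ = 110.00, σ = 53.84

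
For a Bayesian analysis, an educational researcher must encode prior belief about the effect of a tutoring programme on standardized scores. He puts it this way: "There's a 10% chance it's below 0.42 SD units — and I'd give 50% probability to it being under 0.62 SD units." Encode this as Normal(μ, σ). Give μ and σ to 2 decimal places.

For Normal(μ,σ), the p-quantile is μ + z_p·σ. Here z_{0.1} = -1.282, z_{0.5} = 0.
So 0.42 = μ − 1.282σ and 0.62 = μ + 0σ.
Subtracting: σ = (0.62 − 0.42)/(0 − (-1.282)) = 0.16.
Then μ = 0.42 − (-1.282)·0.16 = 0.62.

μ = 0.62, σ = 0.16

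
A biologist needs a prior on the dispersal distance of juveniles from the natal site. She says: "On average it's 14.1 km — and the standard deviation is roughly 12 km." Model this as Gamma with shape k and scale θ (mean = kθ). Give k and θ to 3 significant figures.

k ≈ 1.38, θ ≈ 10.2

For Gamma(k, scale θ): mean = kθ, variance = kθ², so CV = 1/√k.
CV = SD/mean = 12/14.1 = 0.8511, hence k = 1/CV² = 1.38.
Then θ = mean/k = 14.1/1.38 = 10.2.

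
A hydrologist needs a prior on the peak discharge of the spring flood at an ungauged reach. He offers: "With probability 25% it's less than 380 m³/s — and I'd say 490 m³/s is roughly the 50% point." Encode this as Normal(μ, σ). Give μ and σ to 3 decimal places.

μ = 490.000, σ = 163.086

For Normal(μ,σ), the p-quantile is μ + z_p·σ. Here z_{0.25} = -0.6745, z_{0.5} = 0.
So 380 = μ − 0.6745σ and 490 = μ + 0σ.
Subtracting: σ = (490 − 380)/(0 − (-0.6745)) = 163.086.
Then μ = 380 − (-0.6745)·163.086 = 490.000.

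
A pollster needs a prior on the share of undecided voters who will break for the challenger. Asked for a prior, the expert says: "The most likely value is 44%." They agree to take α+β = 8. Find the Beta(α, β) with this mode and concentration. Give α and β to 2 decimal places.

For α,β > 1 the Beta mode is (α−1)/(α+β−2). With α+β = 8, the mode is (α−1)/6.
Set (α−1)/6 = 0.44 → α = 1 + 0.44·6 = 3.64.
β = 8 − α = 4.36.

α = 3.64, β = 4.36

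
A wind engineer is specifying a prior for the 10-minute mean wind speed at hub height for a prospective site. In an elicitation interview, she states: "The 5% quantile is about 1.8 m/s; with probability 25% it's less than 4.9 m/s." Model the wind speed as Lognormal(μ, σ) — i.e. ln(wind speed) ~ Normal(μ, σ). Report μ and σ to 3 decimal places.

If T ~ Lognormal(μ,σ) then ln T ~ Normal(μ,σ), so the p-quantile of ln T is μ + z_p·σ.
ln(1.8) = 0.5878 and ln(4.9) = 1.589; z_{0.05} = -1.645, z_{0.25} = -0.6745.
σ = (1.589 − 0.5878)/(-0.6745 − (-1.645)) = 1.032.
μ = 0.5878 − (-1.645)·1.032 = 2.285.

μ ≈ 2.285, σ ≈ 1.032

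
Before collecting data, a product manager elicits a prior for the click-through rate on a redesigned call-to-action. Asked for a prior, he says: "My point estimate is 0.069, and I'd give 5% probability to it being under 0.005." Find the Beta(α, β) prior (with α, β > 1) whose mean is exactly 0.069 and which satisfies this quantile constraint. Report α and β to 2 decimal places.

With mean 0.069 fixed, write α = 0.069s, β = 0.931s where s = α+β.
Need P(θ < 0.005) = 0.05 under Beta(0.069s, 0.931s). Normal approximation: (q−m)/√(m(1−m)/s) ≈ z_{0.05} = -1.64, so s ≈ 0.069·0.931·(-1.64)²/(0.005−0.069)² = 42.4.
At s = 42.4: P(θ<0.005) ≈ 0.001. Adjusting to match 0.05 gives s ≈ 16.34.
So α = 0.069·16.34 ≈ 1.13, β = 0.931·16.34 ≈ 15.21.

α ≈ 1.13, β ≈ 15.21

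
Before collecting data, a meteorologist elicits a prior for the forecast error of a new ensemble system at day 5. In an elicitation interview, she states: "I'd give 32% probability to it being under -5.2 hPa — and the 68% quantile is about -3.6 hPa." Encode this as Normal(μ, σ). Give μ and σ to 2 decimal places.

μ = -4.40, σ = 1.71

The p-quantile of Normal(μ,σ) is μ + z_p·σ, with z_{0.32} = -0.4677 and z_{0.68} = 0.4677.
Eliminate σ: μ = (z₂·x₁ − z₁·x₂)/(z₂ − z₁) = (0.4677·-5.2 − (-0.4677)·-3.6)/0.9354 = -4.40.
Then σ = (x₂ − x₁)/(z₂ − z₁) = (-3.6 − -5.2)/0.9354 = 1.71.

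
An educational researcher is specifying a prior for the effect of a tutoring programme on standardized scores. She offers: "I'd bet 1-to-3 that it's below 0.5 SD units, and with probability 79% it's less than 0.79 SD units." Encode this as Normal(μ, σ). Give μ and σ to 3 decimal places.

For Normal(μ,σ), the p-quantile is μ + z_p·σ. Here z_{0.25} = -0.6745, z_{0.79} = 0.8064.
So 0.5 = μ − 0.6745σ and 0.79 = μ + 0.8064σ.
Subtracting: σ = (0.79 − 0.5)/(0.8064 − (-0.6745)) = 0.196.
Then μ = 0.5 − (-0.6745)·0.196 = 0.632.

μ = 0.632, σ = 0.196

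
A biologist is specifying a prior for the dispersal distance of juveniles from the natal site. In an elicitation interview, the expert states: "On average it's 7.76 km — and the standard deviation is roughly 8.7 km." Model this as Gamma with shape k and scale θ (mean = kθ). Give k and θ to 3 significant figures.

k ≈ 0.796, θ ≈ 9.75

For Gamma(k, scale θ): mean = kθ, variance = kθ², so CV = 1/√k.
CV = SD/mean = 8.7/7.76 = 1.121, hence k = 1/CV² = 0.796.
Then θ = mean/k = 7.76/0.796 = 9.75.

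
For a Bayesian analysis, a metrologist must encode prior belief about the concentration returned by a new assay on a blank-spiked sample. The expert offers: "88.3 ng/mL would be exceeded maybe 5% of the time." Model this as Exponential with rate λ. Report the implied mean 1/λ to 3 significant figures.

mean ≈ 29.5 ng/mL

P(T > 88.3) = e^(−λ·88.3) = 0.05, so λ = −ln(0.05)/88.3 = 0.0339.
Mean = 1/λ = 29.5 ng/mL.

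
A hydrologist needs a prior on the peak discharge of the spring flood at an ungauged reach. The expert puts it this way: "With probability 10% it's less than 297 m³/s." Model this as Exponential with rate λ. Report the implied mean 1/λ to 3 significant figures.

P(T < 297.0) = 1 − e^(−λ·297.0) = 0.1, so λ = −ln(1−0.1)/297.0 = −ln(0.9)/297.0 = 0.000355.
Mean = 1/λ = 2820 m³/s.

mean ≈ 2820 m³/s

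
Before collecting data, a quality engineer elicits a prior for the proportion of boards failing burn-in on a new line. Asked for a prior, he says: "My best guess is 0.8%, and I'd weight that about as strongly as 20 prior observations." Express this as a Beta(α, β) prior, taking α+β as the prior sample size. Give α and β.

α = 0.16, β = 19.84

Under the effective-sample-size interpretation, Beta(α, β) has prior mean α/(α+β) and prior sample size α+β.
So α+β = 20 and α/(α+β) = 0.008, giving α = 0.008·20 = 0.16 and β = 20 − 0.16 = 19.84.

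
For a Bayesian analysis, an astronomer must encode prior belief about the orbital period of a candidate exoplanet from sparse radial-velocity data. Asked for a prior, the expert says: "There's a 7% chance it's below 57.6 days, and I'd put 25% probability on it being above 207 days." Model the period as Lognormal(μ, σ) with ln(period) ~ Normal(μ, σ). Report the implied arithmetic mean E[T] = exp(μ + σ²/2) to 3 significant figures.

E[T] ≈ 165 days

If T ~ Lognormal(μ,σ) then ln T ~ Normal(μ,σ), so the p-quantile of ln T is μ + z_p·σ.
ln(57.6) = 4.054 and ln(207) = 5.333; z_{0.07} = -1.476, z_{0.75} = 0.6745.
σ = (5.333 − 4.054)/(0.6745 − (-1.476)) = 0.595.
μ = 4.054 − (-1.476)·0.595 = 4.931.
E[T] = exp(μ + σ²/2) = exp(4.931 + 0.1770) = 165 days.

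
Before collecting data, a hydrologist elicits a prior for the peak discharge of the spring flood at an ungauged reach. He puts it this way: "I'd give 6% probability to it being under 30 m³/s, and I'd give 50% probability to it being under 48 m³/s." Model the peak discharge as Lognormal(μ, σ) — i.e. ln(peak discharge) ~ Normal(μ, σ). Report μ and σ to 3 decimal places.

If T ~ Lognormal(μ,σ) then ln T ~ Normal(μ,σ), so the p-quantile of ln T is μ + z_p·σ.
ln(30) = 3.401 and ln(48) = 3.871; z_{0.06} = -1.555, z_{0.5} = 0.
σ = (3.871 − 3.401)/(0 − (-1.555)) = 0.302.
μ = 3.401 − (-1.555)·0.302 = 3.871.

μ ≈ 3.871, σ ≈ 0.302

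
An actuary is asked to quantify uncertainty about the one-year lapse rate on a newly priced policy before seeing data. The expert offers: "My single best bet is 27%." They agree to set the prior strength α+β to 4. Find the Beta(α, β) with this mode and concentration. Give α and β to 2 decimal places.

α = 1.54, β = 2.46

For α,β > 1 the Beta mode is (α−1)/(α+β−2). With α+β = 4, the mode is (α−1)/2.
Set (α−1)/2 = 0.27 → α = 1 + 0.27·2 = 1.54.
β = 4 − α = 2.46.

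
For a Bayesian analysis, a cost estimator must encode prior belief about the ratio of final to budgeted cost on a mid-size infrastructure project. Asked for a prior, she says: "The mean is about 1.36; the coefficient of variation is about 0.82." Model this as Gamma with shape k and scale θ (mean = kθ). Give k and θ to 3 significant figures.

k ≈ 1.49, θ ≈ 0.914

For Gamma(k, scale θ): mean = kθ, variance = kθ², so CV = 1/√k.
CV = 0.82, hence k = 1/CV² = 1.49.
Then θ = mean/k = 1.36/1.49 = 0.914.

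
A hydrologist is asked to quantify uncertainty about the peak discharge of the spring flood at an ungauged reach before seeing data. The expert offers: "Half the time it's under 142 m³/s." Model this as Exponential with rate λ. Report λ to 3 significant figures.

Exponential median = ln 2 / λ, so λ = ln 2 / 142.0 = 0.00488.

λ ≈ 0.00488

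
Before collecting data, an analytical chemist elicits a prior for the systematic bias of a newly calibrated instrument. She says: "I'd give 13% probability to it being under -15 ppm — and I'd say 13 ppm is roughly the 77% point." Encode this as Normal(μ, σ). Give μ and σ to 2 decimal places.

μ = 1.91, σ = 15.01

The p-quantile of Normal(μ,σ) is μ + z_p·σ, with z_{0.13} = -1.126 and z_{0.77} = 0.7388.
Eliminate σ: μ = (z₂·x₁ − z₁·x₂)/(z₂ − z₁) = (0.7388·-15 − (-1.126)·13)/1.865 = 1.91.
Then σ = (x₂ − x₁)/(z₂ − z₁) = (13 − -15)/1.865 = 15.01.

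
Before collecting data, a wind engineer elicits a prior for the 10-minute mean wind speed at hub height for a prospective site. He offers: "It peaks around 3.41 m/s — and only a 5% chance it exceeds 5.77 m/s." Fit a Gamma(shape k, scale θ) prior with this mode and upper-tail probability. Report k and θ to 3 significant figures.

Gamma(k,θ) with k>1 has mode (k−1)θ, so θ = 3.41/(k−1).
Need P(X < 5.77) = 0.95 with θ tied to k this way. Start at k = 2, θ = 3.41: P(X<5.77) ≈ 0.504.
Too low — raise k to concentrate. Iterating converges to k ≈ 11.1.
Then θ = 3.41/(11.1−1) ≈ 0.338.

k ≈ 11.1, θ ≈ 0.338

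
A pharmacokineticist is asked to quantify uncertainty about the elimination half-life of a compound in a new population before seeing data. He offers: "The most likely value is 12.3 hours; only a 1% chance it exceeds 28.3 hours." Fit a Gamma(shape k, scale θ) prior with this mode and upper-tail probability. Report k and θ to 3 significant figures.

Gamma(k,θ) with k>1 has mode (k−1)θ, so θ = 12.3/(k−1).
Need P(X < 28.3) = 0.99 with θ tied to k this way. Start at k = 2, θ = 12.3: P(X<28.3) ≈ 0.669.
Too low — raise k to concentrate. Iterating converges to k ≈ 7.88.
Then θ = 12.3/(7.88−1) ≈ 1.79.

k ≈ 7.88, θ ≈ 1.79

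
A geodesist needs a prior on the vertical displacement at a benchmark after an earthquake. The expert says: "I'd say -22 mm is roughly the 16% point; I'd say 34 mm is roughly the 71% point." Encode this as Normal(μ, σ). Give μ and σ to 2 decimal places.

μ = 13.98, σ = 36.18

For Normal(μ,σ), the p-quantile is μ + z_p·σ. Here z_{0.16} = -0.9945, z_{0.71} = 0.5534.
So -22 = μ − 0.9945σ and 34 = μ + 0.5534σ.
Subtracting: σ = (34 − -22)/(0.5534 − (-0.9945)) = 36.18.
Then μ = -22 − (-0.9945)·36.18 = 13.98.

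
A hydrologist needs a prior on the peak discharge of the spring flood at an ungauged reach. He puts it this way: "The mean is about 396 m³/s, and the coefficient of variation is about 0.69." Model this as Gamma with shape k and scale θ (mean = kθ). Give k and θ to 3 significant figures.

k ≈ 2.1, θ ≈ 189

For Gamma(k, scale θ): mean = kθ, variance = kθ², so CV = 1/√k.
CV = 0.69, hence k = 1/CV² = 2.1.
Then θ = mean/k = 396/2.1 = 189.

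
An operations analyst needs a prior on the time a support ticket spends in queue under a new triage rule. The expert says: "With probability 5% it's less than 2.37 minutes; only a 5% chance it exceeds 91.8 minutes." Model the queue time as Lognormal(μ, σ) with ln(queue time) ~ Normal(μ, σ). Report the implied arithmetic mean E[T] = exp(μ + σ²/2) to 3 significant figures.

E[T] ≈ 27.4 minutes

If T ~ Lognormal(μ,σ) then ln T ~ Normal(μ,σ), so the p-quantile of ln T is μ + z_p·σ.
ln(2.37) = 0.8629 and ln(91.8) = 4.52; z_{0.05} = -1.645, z_{0.95} = 1.645.
σ = (4.52 − 0.8629)/(1.645 − (-1.645)) = 1.112.
μ = 0.8629 − (-1.645)·1.112 = 2.691.
E[T] = exp(μ + σ²/2) = exp(2.691 + 0.6178) = 27.4 minutes.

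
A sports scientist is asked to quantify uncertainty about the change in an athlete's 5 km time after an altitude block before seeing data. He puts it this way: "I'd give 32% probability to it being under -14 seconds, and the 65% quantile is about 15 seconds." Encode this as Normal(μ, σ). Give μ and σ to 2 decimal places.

μ = 1.90, σ = 34.00

For Normal(μ,σ), the p-quantile is μ + z_p·σ. Here z_{0.32} = -0.4677, z_{0.65} = 0.3853.
So -14 = μ − 0.4677σ and 15 = μ + 0.3853σ.
Subtracting: σ = (15 − -14)/(0.3853 − (-0.4677)) = 34.00.
Then μ = -14 − (-0.4677)·34.00 = 1.90.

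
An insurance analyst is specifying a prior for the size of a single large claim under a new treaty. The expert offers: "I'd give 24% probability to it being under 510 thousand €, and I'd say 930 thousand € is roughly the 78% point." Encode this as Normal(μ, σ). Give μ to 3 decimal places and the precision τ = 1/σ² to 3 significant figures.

The p-quantile of Normal(μ,σ) is μ + z_p·σ, with z_{0.24} = -0.7063 and z_{0.78} = 0.7722.
Eliminate σ: μ = (z₂·x₁ − z₁·x₂)/(z₂ − z₁) = (0.7722·510 − (-0.7063)·930)/1.478 = 710.641.
Then σ = (x₂ − x₁)/(z₂ − z₁) = (930 − 510)/1.478 = 284.073.
Precision τ = 1/σ² = 1/284.1² = 1.24e-05.

μ = 710.641, τ = 1.24e-05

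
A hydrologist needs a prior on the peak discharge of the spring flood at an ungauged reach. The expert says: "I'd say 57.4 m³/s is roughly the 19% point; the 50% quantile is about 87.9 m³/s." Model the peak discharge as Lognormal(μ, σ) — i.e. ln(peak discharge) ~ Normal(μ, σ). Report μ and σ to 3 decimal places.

μ ≈ 4.476, σ ≈ 0.485

If T ~ Lognormal(μ,σ) then ln T ~ Normal(μ,σ), so the p-quantile of ln T is μ + z_p·σ.
ln(57.4) = 4.05 and ln(87.9) = 4.476; z_{0.19} = -0.8779, z_{0.5} = 0.
σ = (4.476 − 4.05)/(0 − (-0.8779)) = 0.485.
μ = 4.05 − (-0.8779)·0.485 = 4.476.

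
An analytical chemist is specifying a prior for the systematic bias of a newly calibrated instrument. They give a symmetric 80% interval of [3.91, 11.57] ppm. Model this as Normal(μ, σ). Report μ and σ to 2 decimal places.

μ = 7.74, σ = 2.99

A symmetric 80% interval runs μ ± z·σ with z = 1.282.
Half-width = 3.83, so σ = 3.83/1.282 = 2.99.
μ is the interval midpoint, 7.74.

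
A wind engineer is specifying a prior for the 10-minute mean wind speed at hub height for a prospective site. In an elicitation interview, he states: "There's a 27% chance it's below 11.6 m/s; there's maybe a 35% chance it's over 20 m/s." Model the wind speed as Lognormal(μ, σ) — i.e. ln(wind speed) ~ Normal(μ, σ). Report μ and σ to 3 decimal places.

μ ≈ 2.785, σ ≈ 0.546

If T ~ Lognormal(μ,σ) then ln T ~ Normal(μ,σ), so the p-quantile of ln T is μ + z_p·σ.
ln(11.6) = 2.451 and ln(20) = 2.996; z_{0.27} = -0.6128, z_{0.65} = 0.3853.
σ = (2.996 − 2.451)/(0.3853 − (-0.6128)) = 0.546.
μ = 2.451 − (-0.6128)·0.546 = 2.785.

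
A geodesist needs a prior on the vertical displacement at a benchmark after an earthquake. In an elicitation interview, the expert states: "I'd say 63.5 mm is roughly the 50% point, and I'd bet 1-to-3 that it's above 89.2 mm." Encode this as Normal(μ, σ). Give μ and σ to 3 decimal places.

The p-quantile of Normal(μ,σ) is μ + z_p·σ, with z_{0.5} = 0 and z_{0.75} = 0.6745.
Eliminate σ: μ = (z₂·x₁ − z₁·x₂)/(z₂ − z₁) = (0.6745·63.5 − (0)·89.2)/0.6745 = 63.500.
Then σ = (x₂ − x₁)/(z₂ − z₁) = (89.2 − 63.5)/0.6745 = 38.103.

μ = 63.500, σ = 38.103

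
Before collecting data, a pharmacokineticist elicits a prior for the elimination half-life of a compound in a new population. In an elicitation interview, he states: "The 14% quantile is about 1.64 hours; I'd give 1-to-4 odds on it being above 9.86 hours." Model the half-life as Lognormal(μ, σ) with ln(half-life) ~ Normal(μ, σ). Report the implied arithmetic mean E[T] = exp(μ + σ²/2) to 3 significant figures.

E[T] ≈ 6.95 hours

If T ~ Lognormal(μ,σ) then ln T ~ Normal(μ,σ), so the p-quantile of ln T is μ + z_p·σ.
ln(1.64) = 0.4947 and ln(9.86) = 2.288; z_{0.14} = -1.08, z_{0.8} = 0.8416.
σ = (2.288 − 0.4947)/(0.8416 − (-1.08)) = 0.933.
μ = 0.4947 − (-1.08)·0.933 = 1.503.
E[T] = exp(μ + σ²/2) = exp(1.503 + 0.4355) = 6.95 hours.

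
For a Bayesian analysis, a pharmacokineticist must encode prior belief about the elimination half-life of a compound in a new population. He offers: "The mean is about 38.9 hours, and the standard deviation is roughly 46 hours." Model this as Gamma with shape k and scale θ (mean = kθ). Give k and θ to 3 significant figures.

For Gamma(k, scale θ): mean = kθ, variance = kθ², so CV = 1/√k.
CV = SD/mean = 46/38.9 = 1.183, hence k = 1/CV² = 0.715.
Then θ = mean/k = 38.9/0.715 = 54.4.

k ≈ 0.715, θ ≈ 54.4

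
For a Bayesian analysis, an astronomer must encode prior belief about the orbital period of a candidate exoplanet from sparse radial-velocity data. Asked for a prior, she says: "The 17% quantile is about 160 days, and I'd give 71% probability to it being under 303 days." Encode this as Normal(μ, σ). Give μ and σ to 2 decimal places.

The p-quantile of Normal(μ,σ) is μ + z_p·σ, with z_{0.17} = -0.9542 and z_{0.71} = 0.5534.
Eliminate σ: μ = (z₂·x₁ − z₁·x₂)/(z₂ − z₁) = (0.5534·160 − (-0.9542)·303)/1.508 = 250.51.
Then σ = (x₂ − x₁)/(z₂ − z₁) = (303 − 160)/1.508 = 94.86.

μ = 250.51, σ = 94.86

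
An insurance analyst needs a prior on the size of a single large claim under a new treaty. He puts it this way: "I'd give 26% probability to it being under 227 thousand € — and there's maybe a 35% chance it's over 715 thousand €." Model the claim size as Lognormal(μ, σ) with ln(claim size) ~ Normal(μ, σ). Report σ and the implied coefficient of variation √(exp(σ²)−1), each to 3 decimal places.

If T ~ Lognormal(μ,σ) then ln T ~ Normal(μ,σ), so the p-quantile of ln T is μ + z_p·σ.
ln(227) = 5.425 and ln(715) = 6.572; z_{0.26} = -0.6433, z_{0.65} = 0.3853.
σ = (6.572 − 5.425)/(0.3853 − (-0.6433)) = 1.115.
μ = 5.425 − (-0.6433)·1.115 = 6.143.
CV = √(exp(σ²)−1) = √(exp(1.2440)−1) = 1.571.

σ ≈ 1.115, CV ≈ 1.571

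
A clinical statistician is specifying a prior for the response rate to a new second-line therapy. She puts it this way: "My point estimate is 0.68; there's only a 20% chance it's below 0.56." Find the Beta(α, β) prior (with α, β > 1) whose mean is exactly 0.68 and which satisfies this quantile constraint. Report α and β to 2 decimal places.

With mean 0.68 fixed, write α = 0.68s, β = 0.32s where s = α+β.
Need P(θ < 0.56) = 0.2 under Beta(0.68s, 0.32s). Normal approximation: (q−m)/√(m(1−m)/s) ≈ z_{0.2} = -0.842, so s ≈ 0.68·0.32·(-0.842)²/(0.56−0.68)² = 10.7.
At s = 10.7: P(θ<0.56) ≈ 0.194. Adjusting to match 0.2 gives s ≈ 10.10.
So α = 0.68·10.10 ≈ 6.87, β = 0.32·10.10 ≈ 3.23.

α ≈ 6.87, β ≈ 3.23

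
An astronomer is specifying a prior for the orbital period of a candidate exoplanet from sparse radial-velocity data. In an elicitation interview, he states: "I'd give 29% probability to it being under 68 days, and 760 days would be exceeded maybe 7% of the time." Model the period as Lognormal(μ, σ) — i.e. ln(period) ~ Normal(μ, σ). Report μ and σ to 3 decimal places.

μ ≈ 4.878, σ ≈ 1.190

If T ~ Lognormal(μ,σ) then ln T ~ Normal(μ,σ), so the p-quantile of ln T is μ + z_p·σ.
ln(68) = 4.22 and ln(760) = 6.633; z_{0.29} = -0.5534, z_{0.93} = 1.476.
σ = (6.633 − 4.22)/(1.476 − (-0.5534)) = 1.190.
μ = 4.22 − (-0.5534)·1.190 = 4.878.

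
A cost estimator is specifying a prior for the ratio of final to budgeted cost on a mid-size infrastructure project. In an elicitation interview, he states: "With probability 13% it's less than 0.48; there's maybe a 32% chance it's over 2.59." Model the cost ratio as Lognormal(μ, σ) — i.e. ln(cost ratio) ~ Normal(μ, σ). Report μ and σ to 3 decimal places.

μ ≈ 0.457, σ ≈ 1.057

If T ~ Lognormal(μ,σ) then ln T ~ Normal(μ,σ), so the p-quantile of ln T is μ + z_p·σ.
ln(0.48) = -0.734 and ln(2.59) = 0.9517; z_{0.13} = -1.126, z_{0.68} = 0.4677.
σ = (0.9517 − -0.734)/(0.4677 − (-1.126)) = 1.057.
μ = -0.734 − (-1.126)·1.057 = 0.457.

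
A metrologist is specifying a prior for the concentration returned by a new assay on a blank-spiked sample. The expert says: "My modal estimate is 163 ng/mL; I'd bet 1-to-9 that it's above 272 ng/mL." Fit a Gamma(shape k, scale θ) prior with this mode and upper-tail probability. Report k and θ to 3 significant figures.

Gamma(k,θ) with k>1 has mode (k−1)θ, so θ = 163/(k−1).
Need P(X < 272) = 0.9 with θ tied to k this way. Start at k = 2, θ = 163: P(X<272) ≈ 0.497.
Too low — raise k to concentrate. Iterating converges to k ≈ 8.2.
Then θ = 163/(8.2−1) ≈ 22.6.

k ≈ 8.2, θ ≈ 22.6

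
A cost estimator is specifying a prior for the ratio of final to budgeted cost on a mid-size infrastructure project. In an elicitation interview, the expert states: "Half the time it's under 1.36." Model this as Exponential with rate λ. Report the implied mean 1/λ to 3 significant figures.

Exponential median = ln 2 / λ, so λ = ln 2 / 1.36 = 0.51.
Mean = 1/λ = 1.96.

mean ≈ 1.96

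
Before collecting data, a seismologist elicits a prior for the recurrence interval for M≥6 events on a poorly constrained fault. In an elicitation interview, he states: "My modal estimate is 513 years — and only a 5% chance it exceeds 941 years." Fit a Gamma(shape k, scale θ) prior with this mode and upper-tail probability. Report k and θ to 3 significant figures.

k ≈ 8.57, θ ≈ 67.8

Gamma(k,θ) with k>1 has mode (k−1)θ, so θ = 513/(k−1).
Need P(X < 941) = 0.95 with θ tied to k this way. Start at k = 2, θ = 513: P(X<941) ≈ 0.547.
Too low — raise k to concentrate. Iterating converges to k ≈ 8.57.
Then θ = 513/(8.57−1) ≈ 67.8.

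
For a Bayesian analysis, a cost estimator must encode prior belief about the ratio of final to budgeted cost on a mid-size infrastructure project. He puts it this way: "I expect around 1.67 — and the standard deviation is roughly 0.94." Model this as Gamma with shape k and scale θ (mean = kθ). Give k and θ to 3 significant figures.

For Gamma(k, scale θ): mean = kθ, variance = kθ², so CV = 1/√k.
CV = SD/mean = 0.94/1.67 = 0.5629, hence k = 1/CV² = 3.16.
Then θ = mean/k = 1.67/3.16 = 0.529.

k ≈ 3.16, θ ≈ 0.529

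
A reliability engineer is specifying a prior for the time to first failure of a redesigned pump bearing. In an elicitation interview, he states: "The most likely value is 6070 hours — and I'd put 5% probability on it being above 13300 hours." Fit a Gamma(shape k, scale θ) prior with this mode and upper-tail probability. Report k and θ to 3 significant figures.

k ≈ 5.47, θ ≈ 1360

Gamma(k,θ) with k>1 has mode (k−1)θ, so θ = 6070/(k−1).
Need P(X < 13300) = 0.95 with θ tied to k this way. Start at k = 2, θ = 6070: P(X<13300) ≈ 0.643.
Too low — raise k to concentrate. Iterating converges to k ≈ 5.47.
Then θ = 6070/(5.47−1) ≈ 1360.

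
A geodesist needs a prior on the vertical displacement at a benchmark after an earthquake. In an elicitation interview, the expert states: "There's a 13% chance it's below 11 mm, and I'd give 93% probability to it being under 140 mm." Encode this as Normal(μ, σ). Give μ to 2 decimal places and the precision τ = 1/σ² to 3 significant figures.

μ = 66.84, τ = 0.000407

For Normal(μ,σ), the p-quantile is μ + z_p·σ. Here z_{0.13} = -1.126, z_{0.93} = 1.476.
So 11 = μ − 1.126σ and 140 = μ + 1.476σ.
Subtracting: σ = (140 − 11)/(1.476 − (-1.126)) = 49.57.
Then μ = 11 − (-1.126)·49.57 = 66.84.
Precision τ = 1/σ² = 1/49.57² = 0.000407.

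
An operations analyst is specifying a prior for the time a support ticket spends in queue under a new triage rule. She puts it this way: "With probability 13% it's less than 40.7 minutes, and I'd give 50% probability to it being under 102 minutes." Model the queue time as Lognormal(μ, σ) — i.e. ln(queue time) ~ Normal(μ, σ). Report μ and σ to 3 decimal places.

μ ≈ 4.625, σ ≈ 0.816

If T ~ Lognormal(μ,σ) then ln T ~ Normal(μ,σ), so the p-quantile of ln T is μ + z_p·σ.
ln(40.7) = 3.706 and ln(102) = 4.625; z_{0.13} = -1.126, z_{0.5} = 0.
σ = (4.625 − 3.706)/(0 − (-1.126)) = 0.816.
μ = 3.706 − (-1.126)·0.816 = 4.625.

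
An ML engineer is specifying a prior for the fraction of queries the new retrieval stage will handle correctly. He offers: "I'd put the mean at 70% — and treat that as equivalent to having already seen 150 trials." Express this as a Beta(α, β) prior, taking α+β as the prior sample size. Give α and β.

Under the effective-sample-size interpretation, Beta(α, β) has prior mean α/(α+β) and prior sample size α+β.
So α+β = 150 and α/(α+β) = 0.7, giving α = 0.7·150 = 105 and β = 150 − 105 = 45.

α = 105, β = 45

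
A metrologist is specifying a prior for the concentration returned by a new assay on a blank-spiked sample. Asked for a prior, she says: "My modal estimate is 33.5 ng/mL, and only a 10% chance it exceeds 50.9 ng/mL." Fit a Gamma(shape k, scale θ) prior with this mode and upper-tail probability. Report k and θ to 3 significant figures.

Gamma(k,θ) with k>1 has mode (k−1)θ, so θ = 33.5/(k−1).
Need P(X < 50.9) = 0.9 with θ tied to k this way. Start at k = 2, θ = 33.5: P(X<50.9) ≈ 0.449.
Too low — raise k to concentrate. Iterating converges to k ≈ 11.7.
Then θ = 33.5/(11.7−1) ≈ 3.15.

k ≈ 11.7, θ ≈ 3.15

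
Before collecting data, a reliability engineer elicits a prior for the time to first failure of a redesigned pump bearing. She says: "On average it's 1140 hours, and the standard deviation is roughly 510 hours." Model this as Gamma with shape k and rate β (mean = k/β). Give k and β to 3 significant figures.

k ≈ 5, β ≈ 0.00438

For Gamma(k, rate β): mean = k/β, variance = k/β², so CV = 1/√k.
CV = SD/mean = 510/1140 = 0.4474, hence k = 1/CV² = 5.
Then β = k/mean = 5/1140 = 0.00438.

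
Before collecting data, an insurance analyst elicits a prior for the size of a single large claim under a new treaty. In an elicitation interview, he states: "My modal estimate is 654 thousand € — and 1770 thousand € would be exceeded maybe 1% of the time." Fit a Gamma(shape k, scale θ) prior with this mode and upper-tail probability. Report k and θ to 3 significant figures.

Gamma(k,θ) with k>1 has mode (k−1)θ, so θ = 654/(k−1).
Need P(X < 1770) = 0.99 with θ tied to k this way. Start at k = 2, θ = 654: P(X<1770) ≈ 0.753.
Too low — raise k to concentrate. Iterating converges to k ≈ 5.65.
Then θ = 654/(5.65−1) ≈ 141.

k ≈ 5.65, θ ≈ 141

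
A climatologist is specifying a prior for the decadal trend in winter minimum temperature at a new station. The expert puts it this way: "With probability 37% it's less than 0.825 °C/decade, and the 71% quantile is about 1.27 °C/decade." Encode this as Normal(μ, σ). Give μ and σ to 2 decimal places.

μ = 0.99, σ = 0.50

The p-quantile of Normal(μ,σ) is μ + z_p·σ, with z_{0.37} = -0.3319 and z_{0.71} = 0.5534.
Eliminate σ: μ = (z₂·x₁ − z₁·x₂)/(z₂ − z₁) = (0.5534·0.825 − (-0.3319)·1.27)/0.8852 = 0.99.
Then σ = (x₂ − x₁)/(z₂ − z₁) = (1.27 − 0.825)/0.8852 = 0.50.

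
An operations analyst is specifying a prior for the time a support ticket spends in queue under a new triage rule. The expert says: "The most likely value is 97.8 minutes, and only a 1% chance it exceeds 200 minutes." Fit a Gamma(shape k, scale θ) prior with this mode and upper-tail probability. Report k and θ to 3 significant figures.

Gamma(k,θ) with k>1 has mode (k−1)θ, so θ = 97.8/(k−1).
Need P(X < 200) = 0.99 with θ tied to k this way. Start at k = 2, θ = 97.8: P(X<200) ≈ 0.606.
Too low — raise k to concentrate. Iterating converges to k ≈ 10.6.
Then θ = 97.8/(10.6−1) ≈ 10.2.

k ≈ 10.6, θ ≈ 10.2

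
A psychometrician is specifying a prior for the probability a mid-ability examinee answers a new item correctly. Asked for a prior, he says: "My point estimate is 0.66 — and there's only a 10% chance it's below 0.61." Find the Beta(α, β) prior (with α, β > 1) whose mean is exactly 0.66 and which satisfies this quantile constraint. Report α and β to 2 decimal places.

α ≈ 98.82, β ≈ 50.91

With mean 0.66 fixed, write α = 0.66s, β = 0.34s where s = α+β.
Need P(θ < 0.61) = 0.1 under Beta(0.66s, 0.34s). Normal approximation: (q−m)/√(m(1−m)/s) ≈ z_{0.1} = -1.28, so s ≈ 0.66·0.34·(-1.28)²/(0.61−0.66)² = 147.4.
At s = 147.4: P(θ<0.61) ≈ 0.102. Adjusting to match 0.1 gives s ≈ 149.72.
So α = 0.66·149.72 ≈ 98.82, β = 0.34·149.72 ≈ 50.91.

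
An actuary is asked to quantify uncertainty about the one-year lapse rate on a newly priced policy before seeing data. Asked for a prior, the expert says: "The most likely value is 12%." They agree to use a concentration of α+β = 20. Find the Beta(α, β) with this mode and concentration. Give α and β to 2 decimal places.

α = 3.16, β = 16.84

For α,β > 1 the Beta mode is (α−1)/(α+β−2). With α+β = 20, the mode is (α−1)/18.
Set (α−1)/18 = 0.12 → α = 1 + 0.12·18 = 3.16.
β = 20 − α = 16.84.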